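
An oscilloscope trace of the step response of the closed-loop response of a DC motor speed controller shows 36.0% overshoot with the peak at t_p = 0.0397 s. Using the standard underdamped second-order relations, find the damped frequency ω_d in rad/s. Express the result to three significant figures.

t_p = π/ω_d, so ω_d = π/0.0397 = 79.1 rad/s.

ω_d ≈ 79.1 rad/s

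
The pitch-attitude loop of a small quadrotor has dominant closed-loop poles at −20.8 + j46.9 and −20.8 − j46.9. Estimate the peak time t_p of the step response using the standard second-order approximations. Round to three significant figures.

t_p = π/ω_d with ω_d = 46.9 (the imaginary part), so t_p = 0.0670 s.

t_p ≈ 0.0670 s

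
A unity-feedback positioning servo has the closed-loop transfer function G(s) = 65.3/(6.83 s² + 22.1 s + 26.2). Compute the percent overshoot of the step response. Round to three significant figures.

%OS ≈ 1.00%

Dividing through by 6.83: denominator becomes s² + 3.236 s + 3.836.
So ω_n = √3.836 = 1.96 rad/s and ζ = 3.236/(2·1.96) = 0.826.
%OS = 100·exp(−πζ/√(1−ζ²)) = 1.00%.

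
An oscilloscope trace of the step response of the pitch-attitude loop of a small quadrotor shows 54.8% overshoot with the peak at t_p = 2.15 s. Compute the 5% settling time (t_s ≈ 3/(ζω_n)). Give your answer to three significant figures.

ζ from %OS: ζ = |ln 0.548|/√(π²+ln²0.548) = 0.188.
t_p = π/ω_d ⇒ ω_d = 1.46 rad/s; then ω_n = ω_d/√(1−ζ²) = 1.49 rad/s.
t_s ≈ 3/(ζω_n) = 3/(0.188·1.49) = 10.7 s.

t_s ≈ 10.7 s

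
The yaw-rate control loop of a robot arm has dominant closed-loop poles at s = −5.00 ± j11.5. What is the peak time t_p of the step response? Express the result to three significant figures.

t_p = π/ω_d with ω_d = 11.5 (the imaginary part), so t_p = 0.273 s.

t_p ≈ 0.273 s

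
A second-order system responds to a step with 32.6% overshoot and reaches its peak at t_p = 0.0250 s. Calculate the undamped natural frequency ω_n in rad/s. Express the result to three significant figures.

The overshoot fixes ζ = −ln(OS)/√(π²+ln²(OS)) = 0.336.
t_p = π/ω_d ⇒ ω_d = 126 rad/s; then ω_n = ω_d/√(1−ζ²) = 133 rad/s.

ω_n ≈ 133 rad/s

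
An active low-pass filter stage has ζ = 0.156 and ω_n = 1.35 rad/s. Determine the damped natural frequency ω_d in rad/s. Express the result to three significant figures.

ω_d ≈ 1.33 rad/s

ω_d = ω_n√(1−ζ²) = 1.35·√0.976 = 1.33 rad/s.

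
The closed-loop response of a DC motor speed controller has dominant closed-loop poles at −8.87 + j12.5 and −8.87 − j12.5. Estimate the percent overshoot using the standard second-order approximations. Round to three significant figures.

%OS ≈ 10.8%

|pole| = ω_n = √(8.87² + 12.5²) = 15.3 rad/s; ζ = cos θ = σ/ω_n = 0.579.
%OS = 100·exp(−πζ/√(1−ζ²)) = 10.8%.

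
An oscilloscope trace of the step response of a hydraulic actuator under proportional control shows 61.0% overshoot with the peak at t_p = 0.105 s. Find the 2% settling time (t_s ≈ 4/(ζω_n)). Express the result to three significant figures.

From the overshoot, ζ = −ln(OS)/√(π²+ln²(OS)) = 0.155.
From t_p = π/ω_d, ω_d = π/0.105 = 29.9 rad/s, so ω_n = ω_d/√(1−ζ²) = 30.3 rad/s.
t_s ≈ 4/(ζω_n) = 4/(0.155·30.3) = 0.850 s.

t_s ≈ 0.850 s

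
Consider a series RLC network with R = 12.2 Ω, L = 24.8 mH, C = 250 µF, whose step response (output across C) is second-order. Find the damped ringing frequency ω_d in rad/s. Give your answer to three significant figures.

ω_d ≈ 317 rad/s

For a series RLC circuit (capacitor voltage as output), ω_n = 1/√(LC) = 1/√(24.8 mH · 250 µF) = 402 rad/s.
ζ = (R/2)·√(C/L) = (12.2/2)·√(250 µF/24.8 mH) = 0.612.
ω_d = 402·√(1 − 0.612²) = 317 rad/s.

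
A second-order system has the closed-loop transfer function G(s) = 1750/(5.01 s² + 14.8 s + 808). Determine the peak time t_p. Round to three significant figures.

Dividing through by 5.01: denominator becomes s² + 2.954 s + 161.3.
So ω_n = √161.3 = 12.7 rad/s and ζ = 2.954/(2·12.7) = 0.116.
The damped frequency ω_d = ω_n√(1−ζ²) = 12.6 rad/s. t_p = π/ω_d = 0.249 s.

t_p ≈ 0.249 s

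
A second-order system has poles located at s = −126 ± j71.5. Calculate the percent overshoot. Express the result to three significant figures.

With σ = 126, ω_d = 71.5: ω_n = √(σ²+ω_d²) = 145 rad/s, ζ = σ/ω_n = 0.870.
%OS = 100·exp(−πζ/√(1−ζ²)) = 0.394%.

%OS ≈ 0.394%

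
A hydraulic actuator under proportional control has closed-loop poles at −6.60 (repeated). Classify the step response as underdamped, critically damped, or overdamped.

Since there is a repeated negative-real pole, the response is critically damped.

critically damped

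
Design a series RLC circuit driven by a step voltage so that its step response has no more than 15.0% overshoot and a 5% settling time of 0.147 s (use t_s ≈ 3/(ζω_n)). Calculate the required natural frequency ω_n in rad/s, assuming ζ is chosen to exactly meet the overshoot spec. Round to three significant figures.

From %OS = 100·exp(−πζ/√(1−ζ²)), invert to get ζ = −ln(OS)/√(π² + ln²(OS)) with OS = 0.150.
−ln 0.150 = 1.897, so ζ = 1.897/√(π² + 3.599) = 0.517.
From t_s ≈ 3/(ζω_n): ω_n = 3/(ζ·t_s) = 3/(0.517·0.147) = 39.5 rad/s.

ω_n ≈ 39.5 rad/s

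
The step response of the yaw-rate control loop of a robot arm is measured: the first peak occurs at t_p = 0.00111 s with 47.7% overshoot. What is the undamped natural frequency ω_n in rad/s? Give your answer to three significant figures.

ω_n ≈ 2910 rad/s

The overshoot fixes ζ = −ln(OS)/√(π²+ln²(OS)) = 0.229.
From t_p = π/ω_d, ω_d = π/0.00111 = 2830 rad/s, so ω_n = ω_d/√(1−ζ²) = 2910 rad/s.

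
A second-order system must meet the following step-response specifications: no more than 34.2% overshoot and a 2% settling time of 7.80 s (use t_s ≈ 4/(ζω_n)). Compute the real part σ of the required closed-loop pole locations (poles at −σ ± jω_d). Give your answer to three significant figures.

The settling-time spec alone fixes σ = ζω_n = 4/t_s = 4/7.80 = 0.513.
(Overshoot then fixes ζ = 0.323 and hence ω_d = σ·√(1−ζ²)/ζ = 1.50 rad/s.)

σ ≈ 0.513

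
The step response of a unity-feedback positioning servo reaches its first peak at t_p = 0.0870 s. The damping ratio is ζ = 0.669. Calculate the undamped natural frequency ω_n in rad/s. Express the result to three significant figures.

ω_n ≈ 48.6 rad/s

Peak time t_p = π/ω_d, so ω_d = π/t_p = π/0.0870 = 36.1 rad/s.
ω_n = ω_d/√(1−ζ²) = 36.1/√0.552 = 48.6 rad/s.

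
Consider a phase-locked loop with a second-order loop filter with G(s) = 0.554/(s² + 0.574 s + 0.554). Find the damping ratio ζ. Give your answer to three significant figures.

ζ ≈ 0.386

Comparing the denominator to s² + 2ζω_n s + ω_n²: ω_n = √0.554 = 0.744 rad/s, and 2ζω_n = 0.574 so ζ = 0.574/(2·0.744) = 0.386.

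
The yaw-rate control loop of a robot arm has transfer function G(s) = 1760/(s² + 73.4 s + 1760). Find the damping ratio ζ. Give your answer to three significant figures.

ζ ≈ 0.875

Matching coefficients with s² + 2ζω_n s + ω_n² gives ω_n² = 1760 ⇒ ω_n = 42.0 rad/s, and ζ = 73.4/(2ω_n) = 0.875.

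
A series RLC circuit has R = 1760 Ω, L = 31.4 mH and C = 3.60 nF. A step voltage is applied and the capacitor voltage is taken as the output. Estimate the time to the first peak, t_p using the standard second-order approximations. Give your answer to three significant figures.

t_p ≈ 0.0000350 s

For a series RLC circuit (capacitor voltage as output), ω_n = 1/√(LC) = 1/√(31.4 mH · 3.60 nF) = 94100 rad/s.
ζ = (R/2)·√(C/L) = (1760/2)·√(3.60 nF/31.4 mH) = 0.298.
ω_d = ω_n√(1−ζ²) = 89800 rad/s. t_p = π/ω_d = 0.0000350 s.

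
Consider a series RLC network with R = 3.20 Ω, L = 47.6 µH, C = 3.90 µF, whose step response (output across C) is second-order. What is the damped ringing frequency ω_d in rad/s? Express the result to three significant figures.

For a series RLC circuit (capacitor voltage as output), ω_n = 1/√(LC) = 1/√(47.6 µH · 3.90 µF) = 73400 rad/s.
ζ = (R/2)·√(C/L) = (3.20/2)·√(3.90 µF/47.6 µH) = 0.458.
ω_d = ω_n√(1−ζ²) = 65200 rad/s.

ω_d ≈ 65200 rad/s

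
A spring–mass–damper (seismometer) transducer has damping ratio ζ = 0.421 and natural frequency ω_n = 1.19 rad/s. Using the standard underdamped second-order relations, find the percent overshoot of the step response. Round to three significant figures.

%OS ≈ 23.3%

For an underdamped second-order system, %OS = 100·exp(−πζ/√(1−ζ²)).
πζ/√(1−ζ²) = π·0.421/√(1−0.177) = 1.458, so %OS = 100·e^(−1.458) = 23.3%.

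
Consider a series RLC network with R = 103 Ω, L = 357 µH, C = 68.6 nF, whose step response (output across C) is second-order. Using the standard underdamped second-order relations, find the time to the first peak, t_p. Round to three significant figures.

For a series RLC circuit (capacitor voltage as output), ω_n = 1/√(LC) = 1/√(357 µH · 68.6 nF) = 202000 rad/s.
ζ = (R/2)·√(C/L) = (103/2)·√(68.6 nF/357 µH) = 0.714.
ω_d = ω_n√(1−ζ²) = 142000 rad/s. t_p = π/ω_d = 0.0000222 s.

t_p ≈ 0.0000222 s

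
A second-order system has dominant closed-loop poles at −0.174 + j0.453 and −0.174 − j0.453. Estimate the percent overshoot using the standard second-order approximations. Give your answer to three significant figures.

%OS ≈ 29.9%

With σ = 0.174, ω_d = 0.453: ω_n = √(σ²+ω_d²) = 0.485 rad/s, ζ = σ/ω_n = 0.359.
Overshoot: exp(−π·0.359/√(1−0.359²)) = 0.299, i.e. 29.9%.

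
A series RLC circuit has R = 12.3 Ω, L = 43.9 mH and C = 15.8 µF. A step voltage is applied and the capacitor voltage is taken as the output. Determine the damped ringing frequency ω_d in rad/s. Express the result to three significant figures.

ω_d ≈ 1190 rad/s

For a series RLC circuit (capacitor voltage as output), ω_n = 1/√(LC) = 1/√(43.9 mH · 15.8 µF) = 1200 rad/s.
ζ = (R/2)·√(C/L) = (12.3/2)·√(15.8 µF/43.9 mH) = 0.117.
ω_d = ω_n√(1−ζ²) = 1190 rad/s.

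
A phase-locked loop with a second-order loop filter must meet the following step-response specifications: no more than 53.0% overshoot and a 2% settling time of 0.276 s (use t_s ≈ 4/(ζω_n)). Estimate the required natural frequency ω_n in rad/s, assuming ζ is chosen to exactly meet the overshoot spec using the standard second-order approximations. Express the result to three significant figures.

From %OS = 100·exp(−πζ/√(1−ζ²)), invert to get ζ = −ln(OS)/√(π² + ln²(OS)) with OS = 0.530.
−ln 0.530 = 0.6349, so ζ = 0.6349/√(π² + 0.4031) = 0.198.
From t_s ≈ 4/(ζω_n): ω_n = 4/(ζ·t_s) = 4/(0.198·0.276) = 73.2 rad/s.

ω_n ≈ 73.2 rad/s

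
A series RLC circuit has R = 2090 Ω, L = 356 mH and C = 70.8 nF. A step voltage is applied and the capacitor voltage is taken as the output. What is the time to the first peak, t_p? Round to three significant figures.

For a series RLC circuit (capacitor voltage as output), ω_n = 1/√(LC) = 1/√(356 mH · 70.8 nF) = 6300 rad/s.
ζ = (R/2)·√(C/L) = (2090/2)·√(70.8 nF/356 mH) = 0.466.
ω_d = 6300·√(1 − 0.466²) = 5570 rad/s. t_p = π/ω_d = 0.000564 s.

t_p ≈ 0.000564 s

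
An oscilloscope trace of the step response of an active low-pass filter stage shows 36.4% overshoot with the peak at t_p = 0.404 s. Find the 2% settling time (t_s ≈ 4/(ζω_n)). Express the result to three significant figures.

ζ from %OS: ζ = |ln 0.364|/√(π²+ln²0.364) = 0.306.
t_p = π/ω_d ⇒ ω_d = 7.78 rad/s; then ω_n = ω_d/√(1−ζ²) = 8.17 rad/s.
t_s ≈ 4/(ζω_n) = 4/(0.306·8.17) = 1.60 s.

t_s ≈ 1.60 s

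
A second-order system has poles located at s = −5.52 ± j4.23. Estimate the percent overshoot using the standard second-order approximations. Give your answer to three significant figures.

%OS ≈ 1.66%

|pole| = ω_n = √(5.52² + 4.23²) = 6.95 rad/s; ζ = cos θ = σ/ω_n = 0.794.
%OS = 100 e^{−πζ/√(1−ζ²)} with ζ = 0.794 gives 1.66%.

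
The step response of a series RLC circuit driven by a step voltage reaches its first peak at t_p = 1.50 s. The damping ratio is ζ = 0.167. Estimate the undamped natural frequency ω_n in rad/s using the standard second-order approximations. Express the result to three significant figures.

Peak time t_p = π/ω_d, so ω_d = π/t_p = π/1.50 = 2.09 rad/s.
ω_n = ω_d/√(1−ζ²) = 2.09/√0.972 = 2.12 rad/s.

ω_n ≈ 2.12 rad/s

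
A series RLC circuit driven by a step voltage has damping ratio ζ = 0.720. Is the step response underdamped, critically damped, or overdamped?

Since ζ = 0.720 < 1, the system is underdamped.

underdamped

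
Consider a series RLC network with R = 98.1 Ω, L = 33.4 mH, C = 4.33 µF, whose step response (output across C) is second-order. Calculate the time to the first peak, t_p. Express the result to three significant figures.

For a series RLC circuit (capacitor voltage as output), ω_n = 1/√(LC) = 1/√(33.4 mH · 4.33 µF) = 2630 rad/s.
ζ = (R/2)·√(C/L) = (98.1/2)·√(4.33 µF/33.4 mH) = 0.558.
ω_d = 2630·√(1 − 0.558²) = 2180 rad/s. t_p = π/ω_d = 0.00144 s.

t_p ≈ 0.00144 s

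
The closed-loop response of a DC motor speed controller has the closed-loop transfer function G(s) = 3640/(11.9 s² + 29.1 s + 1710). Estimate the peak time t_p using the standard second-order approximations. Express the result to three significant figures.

Dividing through by 11.9: denominator becomes s² + 2.445 s + 143.7.
So ω_n = √143.7 = 12.0 rad/s and ζ = 2.445/(2·12.0) = 0.102.
ω_d = ω_n√(1−ζ²) = 11.9 rad/s. t_p = π/ω_d = 0.263 s.

t_p ≈ 0.263 s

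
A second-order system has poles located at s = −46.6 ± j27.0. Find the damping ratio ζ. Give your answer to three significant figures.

ζ ≈ 0.865

|pole| = ω_n = √(46.6² + 27.0²) = 53.9 rad/s; ζ = cos θ = σ/ω_n = 0.865.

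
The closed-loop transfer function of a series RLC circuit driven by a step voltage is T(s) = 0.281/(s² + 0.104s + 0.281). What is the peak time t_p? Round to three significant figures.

t_p ≈ 5.96 s

Matching coefficients with s² + 2ζω_n s + ω_n² gives ω_n² = 0.281 ⇒ ω_n = 0.530 rad/s, and ζ = 0.104/(2ω_n) = 0.0981.
ω_d = ω_n√(1−ζ²) = 0.528 rad/s. Then t_p = π/ω_d = 5.96 s.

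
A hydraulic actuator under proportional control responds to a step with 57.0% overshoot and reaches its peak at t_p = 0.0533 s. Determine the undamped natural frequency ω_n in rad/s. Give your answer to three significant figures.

ω_n ≈ 59.9 rad/s

ζ from %OS: ζ = |ln 0.570|/√(π²+ln²0.570) = 0.176.
t_p = π/ω_d ⇒ ω_d = 58.9 rad/s; then ω_n = ω_d/√(1−ζ²) = 59.9 rad/s.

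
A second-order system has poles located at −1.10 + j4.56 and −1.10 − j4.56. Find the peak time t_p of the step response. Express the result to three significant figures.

t_p ≈ 0.689 s

t_p = π/ω_d with ω_d = 4.56 (the imaginary part), so t_p = 0.689 s.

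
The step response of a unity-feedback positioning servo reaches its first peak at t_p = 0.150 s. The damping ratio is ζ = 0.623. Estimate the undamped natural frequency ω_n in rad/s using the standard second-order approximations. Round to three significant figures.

Peak time t_p = π/ω_d, so ω_d = π/t_p = π/0.150 = 20.9 rad/s.
ω_n = ω_d/√(1−ζ²) = 20.9/√0.612 = 26.8 rad/s.

ω_n ≈ 26.8 rad/s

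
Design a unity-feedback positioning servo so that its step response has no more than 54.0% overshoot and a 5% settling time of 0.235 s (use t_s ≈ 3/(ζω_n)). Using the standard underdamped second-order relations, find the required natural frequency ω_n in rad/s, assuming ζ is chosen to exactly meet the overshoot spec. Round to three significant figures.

ω_n ≈ 66.3 rad/s

From %OS = 100·exp(−πζ/√(1−ζ²)), invert to get ζ = −ln(OS)/√(π² + ln²(OS)) with OS = 0.540.
−ln 0.540 = 0.6162, so ζ = 0.6162/√(π² + 0.3797) = 0.192.
Then ω_n = 3/(ζ t_s) = 3/(0.192 × 0.235) = 66.3 rad/s.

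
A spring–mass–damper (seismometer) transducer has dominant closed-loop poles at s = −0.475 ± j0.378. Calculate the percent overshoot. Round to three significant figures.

|pole| = ω_n = √(0.475² + 0.378²) = 0.607 rad/s; ζ = cos θ = σ/ω_n = 0.782.
Overshoot: exp(−π·0.782/√(1−0.782²)) = 0.0193, i.e. 1.93%.

%OS ≈ 1.93%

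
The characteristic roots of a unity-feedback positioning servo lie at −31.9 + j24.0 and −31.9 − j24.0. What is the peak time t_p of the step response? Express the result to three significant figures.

t_p = π/ω_d with ω_d = 24.0 (the imaginary part), so t_p = 0.131 s.

t_p ≈ 0.131 s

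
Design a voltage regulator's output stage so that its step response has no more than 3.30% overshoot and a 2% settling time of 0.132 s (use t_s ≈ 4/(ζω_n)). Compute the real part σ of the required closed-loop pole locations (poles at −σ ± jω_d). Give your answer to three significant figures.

σ ≈ 30.3

The settling-time spec alone fixes σ = ζω_n = 4/t_s = 4/0.132 = 30.3.
(Overshoot then fixes ζ = 0.736 and hence ω_d = σ·√(1−ζ²)/ζ = 27.9 rad/s.)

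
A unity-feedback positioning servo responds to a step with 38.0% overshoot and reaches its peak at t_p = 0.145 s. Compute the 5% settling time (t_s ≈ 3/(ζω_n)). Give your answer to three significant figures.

From the overshoot, ζ = −ln(OS)/√(π²+ln²(OS)) = 0.294.
t_p = π/ω_d ⇒ ω_d = 21.7 rad/s; then ω_n = ω_d/√(1−ζ²) = 22.7 rad/s.
t_s ≈ 3/(ζω_n) = 3/(0.294·22.7) = 0.450 s.

t_s ≈ 0.450 s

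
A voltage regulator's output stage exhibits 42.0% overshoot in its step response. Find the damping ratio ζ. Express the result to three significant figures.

From %OS = 100·exp(−πζ/√(1−ζ²)), invert to get ζ = −ln(OS)/√(π² + ln²(OS)) with OS = 0.420.
−ln 0.420 = 0.8675, so ζ = 0.8675/√(π² + 0.7526) = 0.266.

ζ ≈ 0.266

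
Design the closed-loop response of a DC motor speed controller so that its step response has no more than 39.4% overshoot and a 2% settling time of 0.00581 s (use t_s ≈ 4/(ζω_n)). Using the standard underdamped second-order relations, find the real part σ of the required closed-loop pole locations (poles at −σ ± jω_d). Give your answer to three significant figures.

σ ≈ 688

The settling-time spec alone fixes σ = ζω_n = 4/t_s = 4/0.00581 = 688.
(Overshoot then fixes ζ = 0.284 and hence ω_d = σ·√(1−ζ²)/ζ = 2320 rad/s.)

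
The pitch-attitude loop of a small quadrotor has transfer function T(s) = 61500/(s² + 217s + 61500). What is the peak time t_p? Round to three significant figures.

t_p ≈ 0.0141 s

ω_n = √61500 = 248 rad/s; ζ = 217/(2·248) = 0.438.
ω_d = ω_n√(1−ζ²) = 223 rad/s. Then t_p = π/ω_d = 0.0141 s.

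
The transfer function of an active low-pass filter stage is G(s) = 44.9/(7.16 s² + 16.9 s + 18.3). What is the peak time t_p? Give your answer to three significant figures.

t_p ≈ 2.91 s

Dividing through by 7.16: denominator becomes s² + 2.360 s + 2.556.
So ω_n = √2.556 = 1.60 rad/s and ζ = 2.360/(2·1.60) = 0.738.
The damped frequency ω_d = ω_n√(1−ζ²) = 1.08 rad/s. t_p = π/ω_d = 2.91 s.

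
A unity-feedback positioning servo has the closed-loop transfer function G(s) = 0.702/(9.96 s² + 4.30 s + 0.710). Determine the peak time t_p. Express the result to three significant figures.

t_p ≈ 20.0 s

Dividing through by 9.96: denominator becomes s² + 0.4317 s + 0.07129.
So ω_n = √0.07129 = 0.267 rad/s and ζ = 0.4317/(2·0.267) = 0.808.
ω_d = ω_n√(1−ζ²) = 0.157 rad/s. t_p = π/ω_d = 20.0 s.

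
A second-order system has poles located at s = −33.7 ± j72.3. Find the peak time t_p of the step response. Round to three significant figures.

t_p ≈ 0.0435 s

t_p = π/ω_d with ω_d = 72.3 (the imaginary part), so t_p = 0.0435 s.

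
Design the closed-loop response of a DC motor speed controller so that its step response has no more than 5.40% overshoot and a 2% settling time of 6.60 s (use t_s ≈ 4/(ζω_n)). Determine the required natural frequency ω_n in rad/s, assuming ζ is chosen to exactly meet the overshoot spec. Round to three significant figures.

ζ = −ln(OS)/√(π² + (ln OS)²). With OS = 0.0540, ln OS = −2.919 and ζ = 2.919/4.288 = 0.681.
Then ω_n = 4/(ζ t_s) = 4/(0.681 × 6.60) = 0.890 rad/s.

ω_n ≈ 0.890 rad/s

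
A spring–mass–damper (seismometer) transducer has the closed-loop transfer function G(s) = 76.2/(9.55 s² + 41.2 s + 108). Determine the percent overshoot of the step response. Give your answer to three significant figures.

Dividing through by 9.55: denominator becomes s² + 4.314 s + 11.31.
So ω_n = √11.31 = 3.36 rad/s and ζ = 4.314/(2·3.36) = 0.641.
Overshoot: exp(−π·0.641/√(1−0.641²)) = 0.0723, i.e. 7.23%.

%OS ≈ 7.23%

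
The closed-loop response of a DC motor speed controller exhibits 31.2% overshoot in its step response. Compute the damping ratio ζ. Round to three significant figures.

ζ ≈ 0.348

ζ = −ln(OS)/√(π² + (ln OS)²). With OS = 0.312, ln OS = −1.165 and ζ = 1.165/3.351 = 0.348.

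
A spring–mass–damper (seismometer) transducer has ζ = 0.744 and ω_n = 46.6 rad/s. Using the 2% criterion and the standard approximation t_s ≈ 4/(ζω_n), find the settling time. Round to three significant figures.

t_s ≈ 4/(ζω_n) = 4/(0.744 × 46.6) = 0.115 s.

t_s ≈ 0.115 s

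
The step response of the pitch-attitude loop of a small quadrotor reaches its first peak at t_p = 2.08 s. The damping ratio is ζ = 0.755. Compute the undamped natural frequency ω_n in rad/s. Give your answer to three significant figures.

Peak time t_p = π/ω_d, so ω_d = π/t_p = π/2.08 = 1.51 rad/s.
ω_n = ω_d/√(1−ζ²) = 1.51/√0.430 = 2.30 rad/s.

ω_n ≈ 2.30 rad/s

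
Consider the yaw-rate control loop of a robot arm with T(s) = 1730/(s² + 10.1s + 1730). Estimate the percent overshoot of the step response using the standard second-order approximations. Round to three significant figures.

Matching coefficients with s² + 2ζω_n s + ω_n² gives ω_n² = 1730 ⇒ ω_n = 41.6 rad/s, and ζ = 10.1/(2ω_n) = 0.121.
Overshoot: exp(−π·0.121/√(1−0.121²)) = 0.681, i.e. 68.1%.

%OS ≈ 68.1%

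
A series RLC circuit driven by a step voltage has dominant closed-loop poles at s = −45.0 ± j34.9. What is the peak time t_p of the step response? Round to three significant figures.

t_p = π/ω_d with ω_d = 34.9 (the imaginary part), so t_p = 0.0900 s.

t_p ≈ 0.0900 s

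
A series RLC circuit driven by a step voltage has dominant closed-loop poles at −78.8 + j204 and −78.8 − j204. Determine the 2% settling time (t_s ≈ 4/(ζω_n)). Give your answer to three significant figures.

t_s ≈ 0.0508 s

For poles at −σ ± jω_d, ζω_n = σ = 78.8, so t_s ≈ 4/σ = 0.0508 s.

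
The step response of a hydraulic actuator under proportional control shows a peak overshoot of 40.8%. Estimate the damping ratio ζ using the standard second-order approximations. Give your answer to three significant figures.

ζ = −ln(OS)/√(π² + (ln OS)²). With OS = 0.408, ln OS = −0.8965 and ζ = 0.8965/3.267 = 0.274.

ζ ≈ 0.274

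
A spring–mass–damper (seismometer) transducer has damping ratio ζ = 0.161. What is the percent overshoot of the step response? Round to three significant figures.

For an underdamped second-order system, %OS = 100·exp(−πζ/√(1−ζ²)).
πζ/√(1−ζ²) = π·0.161/√(1−0.0259) = 0.5125, so %OS = 100·e^(−0.5125) = 59.9%.

%OS ≈ 59.9%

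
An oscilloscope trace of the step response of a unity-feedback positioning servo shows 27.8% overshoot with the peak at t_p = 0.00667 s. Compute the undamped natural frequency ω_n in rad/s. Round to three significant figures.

From the overshoot, ζ = −ln(OS)/√(π²+ln²(OS)) = 0.377.
From t_p = π/ω_d, ω_d = π/0.00667 = 471 rad/s, so ω_n = ω_d/√(1−ζ²) = 509 rad/s.

ω_n ≈ 509 rad/s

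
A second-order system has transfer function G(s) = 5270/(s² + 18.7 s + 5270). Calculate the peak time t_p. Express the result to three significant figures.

t_p ≈ 0.0436 s

Comparing the denominator to s² + 2ζω_n s + ω_n²: ω_n = √5270 = 72.6 rad/s, and 2ζω_n = 18.7 so ζ = 18.7/(2·72.6) = 0.129.
ω_d = ω_n√(1−ζ²) = 72.0 rad/s. Then t_p = π/ω_d = 0.0436 s.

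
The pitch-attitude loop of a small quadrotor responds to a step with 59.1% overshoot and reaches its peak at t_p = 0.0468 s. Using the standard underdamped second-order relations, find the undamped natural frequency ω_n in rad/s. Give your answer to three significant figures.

ω_n ≈ 68.1 rad/s

From the overshoot, ζ = −ln(OS)/√(π²+ln²(OS)) = 0.165.
t_p = π/ω_d ⇒ ω_d = 67.1 rad/s; then ω_n = ω_d/√(1−ζ²) = 68.1 rad/s.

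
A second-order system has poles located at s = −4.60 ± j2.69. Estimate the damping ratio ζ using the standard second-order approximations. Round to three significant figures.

|pole| = ω_n = √(4.60² + 2.69²) = 5.33 rad/s; ζ = cos θ = σ/ω_n = 0.863.

ζ ≈ 0.863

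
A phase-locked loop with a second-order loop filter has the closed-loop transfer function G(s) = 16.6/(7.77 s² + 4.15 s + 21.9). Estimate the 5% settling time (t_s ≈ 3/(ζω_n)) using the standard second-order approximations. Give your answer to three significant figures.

t_s ≈ 11.2 s

Dividing through by 7.77: denominator becomes s² + 0.5341 s + 2.819.
So ω_n = √2.819 = 1.68 rad/s and ζ = 0.5341/(2·1.68) = 0.159.
t_s ≈ 3/(ζω_n) = 11.2 s.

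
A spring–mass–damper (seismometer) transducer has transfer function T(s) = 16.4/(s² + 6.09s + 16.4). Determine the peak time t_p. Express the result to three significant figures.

ω_n = √16.4 = 4.05 rad/s; ζ = 6.09/(2·4.05) = 0.752.
The damped frequency ω_d = ω_n√(1−ζ²) = 2.67 rad/s. Then t_p = π/ω_d = 1.18 s.

t_p ≈ 1.18 s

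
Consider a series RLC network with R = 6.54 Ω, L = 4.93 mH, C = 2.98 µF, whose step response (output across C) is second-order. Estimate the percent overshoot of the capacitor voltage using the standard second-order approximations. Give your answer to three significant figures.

%OS ≈ 77.6%

For a series RLC circuit (capacitor voltage as output), ω_n = 1/√(LC) = 1/√(4.93 mH · 2.98 µF) = 8250 rad/s.
ζ = (R/2)·√(C/L) = (6.54/2)·√(2.98 µF/4.93 mH) = 0.0804.
Overshoot: exp(−π·0.0804/√(1−0.0804²)) = 0.776, i.e. 77.6%.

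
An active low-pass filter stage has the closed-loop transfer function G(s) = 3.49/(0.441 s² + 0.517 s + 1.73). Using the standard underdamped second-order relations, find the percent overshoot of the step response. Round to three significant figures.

Dividing through by 0.441: denominator becomes s² + 1.172 s + 3.923.
So ω_n = √3.923 = 1.98 rad/s and ζ = 1.172/(2·1.98) = 0.296.
%OS = 100 e^{−πζ/√(1−ζ²)} with ζ = 0.296 gives 37.8%.

%OS ≈ 37.8%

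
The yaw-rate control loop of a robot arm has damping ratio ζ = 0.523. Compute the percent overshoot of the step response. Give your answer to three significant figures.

For an underdamped second-order system, %OS = 100·exp(−πζ/√(1−ζ²)).
πζ/√(1−ζ²) = π·0.523/√(1−0.274) = 1.928, so %OS = 100·e^(−1.928) = 14.5%.

%OS ≈ 14.5%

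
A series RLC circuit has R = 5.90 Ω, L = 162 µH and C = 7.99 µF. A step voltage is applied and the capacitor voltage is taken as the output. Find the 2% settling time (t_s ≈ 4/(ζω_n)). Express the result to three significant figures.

For a series RLC circuit (capacitor voltage as output), ω_n = 1/√(LC) = 1/√(162 µH · 7.99 µF) = 27800 rad/s.
ζ = (R/2)·√(C/L) = (5.90/2)·√(7.99 µF/162 µH) = 0.655.
t_s ≈ 4/(ζω_n) = 0.000220 s.

t_s ≈ 0.000220 s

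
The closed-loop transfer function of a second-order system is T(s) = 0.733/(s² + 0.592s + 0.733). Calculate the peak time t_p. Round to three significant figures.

ω_n = √0.733 = 0.856 rad/s; ζ = 0.592/(2·0.856) = 0.346.
ω_d = ω_n√(1−ζ²) = 0.803 rad/s. Then t_p = π/ω_d = 3.91 s.

t_p ≈ 3.91 s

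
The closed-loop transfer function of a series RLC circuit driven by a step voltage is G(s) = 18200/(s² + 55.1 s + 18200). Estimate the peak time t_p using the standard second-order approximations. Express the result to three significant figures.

Comparing the denominator to s² + 2ζω_n s + ω_n²: ω_n = √18200 = 135 rad/s, and 2ζω_n = 55.1 so ζ = 55.1/(2·135) = 0.204.
ω_d = 135·√(1 − 0.204²) = 132 rad/s. Then t_p = π/ω_d = 0.0238 s.

t_p ≈ 0.0238 s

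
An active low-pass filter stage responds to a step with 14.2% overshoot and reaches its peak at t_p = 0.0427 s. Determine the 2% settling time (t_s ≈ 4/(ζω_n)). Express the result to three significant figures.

The overshoot fixes ζ = −ln(OS)/√(π²+ln²(OS)) = 0.528.
From t_p = π/ω_d, ω_d = π/0.0427 = 73.6 rad/s, so ω_n = ω_d/√(1−ζ²) = 86.6 rad/s.
t_s ≈ 4/(ζω_n) = 4/(0.528·86.6) = 0.0875 s.

t_s ≈ 0.0875 s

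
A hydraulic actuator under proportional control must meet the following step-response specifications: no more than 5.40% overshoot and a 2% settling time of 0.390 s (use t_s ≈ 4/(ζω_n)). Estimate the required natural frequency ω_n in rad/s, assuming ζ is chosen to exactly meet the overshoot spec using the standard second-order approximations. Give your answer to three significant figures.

From %OS = 100·exp(−πζ/√(1−ζ²)), invert to get ζ = −ln(OS)/√(π² + ln²(OS)) with OS = 0.0540.
−ln 0.0540 = 2.919, so ζ = 2.919/√(π² + 8.519) = 0.681.
From t_s ≈ 4/(ζω_n): ω_n = 4/(ζ·t_s) = 4/(0.681·0.390) = 15.1 rad/s.

ω_n ≈ 15.1 rad/s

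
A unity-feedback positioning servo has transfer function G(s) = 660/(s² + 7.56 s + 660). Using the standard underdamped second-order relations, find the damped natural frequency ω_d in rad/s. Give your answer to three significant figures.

ω_d ≈ 25.4 rad/s

ω_n = √660 = 25.7 rad/s; ζ = 7.56/(2·25.7) = 0.147.
The damped frequency ω_d = ω_n√(1−ζ²) = 25.4 rad/s.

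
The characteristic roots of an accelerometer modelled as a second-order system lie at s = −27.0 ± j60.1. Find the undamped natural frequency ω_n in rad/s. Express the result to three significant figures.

ω_n ≈ 65.9 rad/s

With σ = 27.0, ω_d = 60.1: ω_n = √(σ²+ω_d²) = 65.9 rad/s, ζ = σ/ω_n = 0.410.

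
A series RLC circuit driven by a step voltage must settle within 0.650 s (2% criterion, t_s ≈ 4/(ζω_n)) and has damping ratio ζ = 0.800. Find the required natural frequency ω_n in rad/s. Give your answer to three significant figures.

ω_n ≈ 7.69 rad/s

Rearranging t_s ≈ 4/(ζω_n) gives ω_n = 4/(ζ·t_s) = 4/(0.800 × 0.650) = 7.69 rad/s.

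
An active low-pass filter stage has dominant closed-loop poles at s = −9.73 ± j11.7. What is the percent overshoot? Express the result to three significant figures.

With σ = 9.73, ω_d = 11.7: ω_n = √(σ²+ω_d²) = 15.2 rad/s, ζ = σ/ω_n = 0.639.
Overshoot: exp(−π·0.639/√(1−0.639²)) = 0.0733, i.e. 7.33%.

%OS ≈ 7.33%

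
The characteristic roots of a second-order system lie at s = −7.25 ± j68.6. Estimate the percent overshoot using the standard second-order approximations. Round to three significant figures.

%OS ≈ 71.7%

The poles are at −σ ± jω_d with σ = 7.25 and ω_d = 68.6, so ω_n = √(σ²+ω_d²) = 69.0 rad/s and ζ = σ/ω_n = 0.105.
%OS = 100 e^{−πζ/√(1−ζ²)} with ζ = 0.105 gives 71.7%.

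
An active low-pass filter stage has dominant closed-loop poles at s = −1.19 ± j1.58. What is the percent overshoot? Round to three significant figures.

The poles are at −σ ± jω_d with σ = 1.19 and ω_d = 1.58, so ω_n = √(σ²+ω_d²) = 1.98 rad/s and ζ = σ/ω_n = 0.602.
Overshoot: exp(−π·0.602/√(1−0.602²)) = 0.0938, i.e. 9.38%.

%OS ≈ 9.38%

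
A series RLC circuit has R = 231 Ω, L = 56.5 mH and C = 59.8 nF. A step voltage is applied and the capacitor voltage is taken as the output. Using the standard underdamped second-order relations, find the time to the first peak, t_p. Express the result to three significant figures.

t_p ≈ 0.000184 s

For a series RLC circuit (capacitor voltage as output), ω_n = 1/√(LC) = 1/√(56.5 mH · 59.8 nF) = 17200 rad/s.
ζ = (R/2)·√(C/L) = (231/2)·√(59.8 nF/56.5 mH) = 0.119.
ω_d = 17200·√(1 − 0.119²) = 17100 rad/s. t_p = π/ω_d = 0.000184 s.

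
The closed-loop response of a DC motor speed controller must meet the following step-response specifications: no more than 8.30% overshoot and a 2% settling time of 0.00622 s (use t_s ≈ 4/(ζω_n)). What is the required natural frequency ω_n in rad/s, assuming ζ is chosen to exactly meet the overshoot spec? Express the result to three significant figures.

ω_n ≈ 1040 rad/s

From %OS = 100·exp(−πζ/√(1−ζ²)), invert to get ζ = −ln(OS)/√(π² + ln²(OS)) with OS = 0.0830.
−ln 0.0830 = 2.489, so ζ = 2.489/√(π² + 6.195) = 0.621.
Then ω_n = 4/(ζ t_s) = 4/(0.621 × 0.00622) = 1040 rad/s.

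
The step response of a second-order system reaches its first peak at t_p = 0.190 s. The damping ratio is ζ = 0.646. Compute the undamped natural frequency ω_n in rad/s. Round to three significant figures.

ω_n ≈ 21.7 rad/s

Peak time t_p = π/ω_d, so ω_d = π/t_p = π/0.190 = 16.5 rad/s.
ω_n = ω_d/√(1−ζ²) = 16.5/√0.583 = 21.7 rad/s.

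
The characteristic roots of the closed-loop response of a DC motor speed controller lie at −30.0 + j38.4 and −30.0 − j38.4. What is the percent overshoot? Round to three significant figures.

%OS ≈ 8.59%

The poles are at −σ ± jω_d with σ = 30.0 and ω_d = 38.4, so ω_n = √(σ²+ω_d²) = 48.7 rad/s and ζ = σ/ω_n = 0.616.
%OS = 100 e^{−πζ/√(1−ζ²)} with ζ = 0.616 gives 8.59%.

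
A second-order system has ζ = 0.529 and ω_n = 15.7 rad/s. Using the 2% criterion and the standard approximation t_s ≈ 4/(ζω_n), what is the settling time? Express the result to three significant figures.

t_s ≈ 4/(ζω_n) = 4/(0.529 × 15.7) = 0.482 s.

t_s ≈ 0.482 s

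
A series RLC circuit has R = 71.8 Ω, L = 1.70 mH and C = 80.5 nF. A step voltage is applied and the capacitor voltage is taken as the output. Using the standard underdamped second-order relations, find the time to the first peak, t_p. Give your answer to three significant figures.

t_p ≈ 0.0000379 s

For a series RLC circuit (capacitor voltage as output), ω_n = 1/√(LC) = 1/√(1.70 mH · 80.5 nF) = 85500 rad/s.
ζ = (R/2)·√(C/L) = (71.8/2)·√(80.5 nF/1.70 mH) = 0.247.
ω_d = ω_n√(1−ζ²) = 82800 rad/s. t_p = π/ω_d = 0.0000379 s.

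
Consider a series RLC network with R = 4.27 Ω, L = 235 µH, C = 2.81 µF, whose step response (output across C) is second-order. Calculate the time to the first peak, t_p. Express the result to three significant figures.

t_p ≈ 0.0000830 s

For a series RLC circuit (capacitor voltage as output), ω_n = 1/√(LC) = 1/√(235 µH · 2.81 µF) = 38900 rad/s.
ζ = (R/2)·√(C/L) = (4.27/2)·√(2.81 µF/235 µH) = 0.233.
ω_d = 38900·√(1 − 0.233²) = 37800 rad/s. t_p = π/ω_d = 0.0000830 s.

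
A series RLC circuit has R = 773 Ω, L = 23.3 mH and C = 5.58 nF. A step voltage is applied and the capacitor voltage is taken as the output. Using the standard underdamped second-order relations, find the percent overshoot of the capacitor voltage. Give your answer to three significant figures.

%OS ≈ 54.6%

For a series RLC circuit (capacitor voltage as output), ω_n = 1/√(LC) = 1/√(23.3 mH · 5.58 nF) = 87700 rad/s.
ζ = (R/2)·√(C/L) = (773/2)·√(5.58 nF/23.3 mH) = 0.189.
%OS = 100·exp(−πζ/√(1−ζ²)) = 54.6%.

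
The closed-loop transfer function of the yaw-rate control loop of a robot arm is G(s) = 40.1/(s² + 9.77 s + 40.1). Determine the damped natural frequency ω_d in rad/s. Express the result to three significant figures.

ω_d ≈ 4.03 rad/s

Comparing the denominator to s² + 2ζω_n s + ω_n²: ω_n = √40.1 = 6.33 rad/s, and 2ζω_n = 9.77 so ζ = 9.77/(2·6.33) = 0.771.
ω_d = ω_n√(1−ζ²) = 4.03 rad/s.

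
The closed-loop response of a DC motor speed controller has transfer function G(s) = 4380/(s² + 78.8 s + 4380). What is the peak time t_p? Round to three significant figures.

Comparing the denominator to s² + 2ζω_n s + ω_n²: ω_n = √4380 = 66.2 rad/s, and 2ζω_n = 78.8 so ζ = 78.8/(2·66.2) = 0.595.
The damped frequency ω_d = ω_n√(1−ζ²) = 53.2 rad/s. Then t_p = π/ω_d = 0.0591 s.

t_p ≈ 0.0591 s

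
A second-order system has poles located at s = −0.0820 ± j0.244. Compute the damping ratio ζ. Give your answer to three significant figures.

ζ ≈ 0.319

With σ = 0.0820, ω_d = 0.244: ω_n = √(σ²+ω_d²) = 0.257 rad/s, ζ = σ/ω_n = 0.319.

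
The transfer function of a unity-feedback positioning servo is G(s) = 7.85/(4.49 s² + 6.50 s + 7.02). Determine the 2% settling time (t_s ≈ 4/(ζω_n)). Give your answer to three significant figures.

Dividing through by 4.49: denominator becomes s² + 1.448 s + 1.563.
So ω_n = √1.563 = 1.25 rad/s and ζ = 1.448/(2·1.25) = 0.579.
t_s ≈ 4/(ζω_n) = 5.53 s.

t_s ≈ 5.53 s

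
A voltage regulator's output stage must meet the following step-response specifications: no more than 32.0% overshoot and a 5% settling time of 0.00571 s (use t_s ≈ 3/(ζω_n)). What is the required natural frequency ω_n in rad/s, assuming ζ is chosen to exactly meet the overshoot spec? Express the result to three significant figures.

From %OS = 100·exp(−πζ/√(1−ζ²)), invert to get ζ = −ln(OS)/√(π² + ln²(OS)) with OS = 0.320.
−ln 0.320 = 1.139, so ζ = 1.139/√(π² + 1.298) = 0.341.
From t_s ≈ 3/(ζω_n): ω_n = 3/(ζ·t_s) = 3/(0.341·0.00571) = 1540 rad/s.

ω_n ≈ 1540 rad/s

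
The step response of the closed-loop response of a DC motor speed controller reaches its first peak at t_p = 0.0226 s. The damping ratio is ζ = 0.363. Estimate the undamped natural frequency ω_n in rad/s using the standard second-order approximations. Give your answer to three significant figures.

ω_n ≈ 149 rad/s

Peak time t_p = π/ω_d, so ω_d = π/t_p = π/0.0226 = 139 rad/s.
ω_n = ω_d/√(1−ζ²) = 139/√0.868 = 149 rad/s.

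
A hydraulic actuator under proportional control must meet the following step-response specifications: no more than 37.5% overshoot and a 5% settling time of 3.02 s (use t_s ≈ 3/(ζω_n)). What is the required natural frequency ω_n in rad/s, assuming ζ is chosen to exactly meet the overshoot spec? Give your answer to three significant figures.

ω_n ≈ 3.33 rad/s

Inverting the overshoot relation: ζ = |ln 0.375|/√(π² + ln²0.375) = 0.298.
From t_s ≈ 3/(ζω_n): ω_n = 3/(ζ·t_s) = 3/(0.298·3.02) = 3.33 rad/s.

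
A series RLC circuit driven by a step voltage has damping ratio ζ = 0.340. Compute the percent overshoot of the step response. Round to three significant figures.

For an underdamped second-order system, %OS = 100·exp(−πζ/√(1−ζ²)).
πζ/√(1−ζ²) = π·0.340/√(1−0.116) = 1.136, so %OS = 100·e^(−1.136) = 32.1%.

%OS ≈ 32.1%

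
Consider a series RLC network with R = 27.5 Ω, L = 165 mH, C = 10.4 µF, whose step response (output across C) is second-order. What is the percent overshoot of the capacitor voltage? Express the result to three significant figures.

%OS ≈ 70.8%

For a series RLC circuit (capacitor voltage as output), ω_n = 1/√(LC) = 1/√(165 mH · 10.4 µF) = 763 rad/s.
ζ = (R/2)·√(C/L) = (27.5/2)·√(10.4 µF/165 mH) = 0.109.
Overshoot: exp(−π·0.109/√(1−0.109²)) = 0.708, i.e. 70.8%.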